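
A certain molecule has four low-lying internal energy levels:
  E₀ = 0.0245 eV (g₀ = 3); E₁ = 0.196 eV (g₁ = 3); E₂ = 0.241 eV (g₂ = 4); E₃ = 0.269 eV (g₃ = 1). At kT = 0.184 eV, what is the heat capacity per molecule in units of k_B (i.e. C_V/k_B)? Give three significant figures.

0.302

Eᵢ/kT = 0.13315, 1.0652, 1.3098, 1.4620.
Z = Σ gᵢe^(−Eᵢ/kT) = 3·e^(−0.13315) + 3·e^(−1.0652) + 4·e^(−1.3098) + 1·e^(−1.4620) = 2.6260 + 1.0340 + 1.0795 + 0.23177 = 4.9713.
⟨E⟩ = 0.11858 eV, ⟨E²⟩ = 0.024293 eV².
C_V/k_B = (⟨E²⟩ − ⟨E⟩²)/(kT)² = (0.024293 − 0.014061)/0.033856 = 0.302.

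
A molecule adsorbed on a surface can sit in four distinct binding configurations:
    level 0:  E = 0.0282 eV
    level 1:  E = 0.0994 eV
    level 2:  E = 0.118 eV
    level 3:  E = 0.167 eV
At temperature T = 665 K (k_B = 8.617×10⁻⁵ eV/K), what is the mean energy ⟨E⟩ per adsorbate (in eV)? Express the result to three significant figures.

k_BT = 8.617×10⁻⁵ × 665 K = 0.057303 eV.
Eᵢ/kT = 0.49212, 1.7346, 2.0592, 2.9143.
Z = Σ e^(−Eᵢ/kT) = e^(−0.49212) + e^(−1.7346) + e^(−2.0592) + e^(−2.9143) = 0.61133 + 0.17647 + 0.12756 + 0.054242 = 0.96960.
⟨E⟩ = Σ Eᵢ e^(−Eᵢ/kT) / Z = (0.0282·0.61133 + 0.0994·0.17647 + 0.118·0.12756 + 0.167·0.054242) / 0.96960 = 0.0607 eV.

0.0607 eV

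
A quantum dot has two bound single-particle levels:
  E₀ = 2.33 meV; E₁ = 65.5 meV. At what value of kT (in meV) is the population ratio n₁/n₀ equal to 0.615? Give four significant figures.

129.9 meV

n₁/n₀ = exp[−(E₁−E₀)/kT] = 0.615.
⇒ (E₁−E₀)/kT = ln(1/0.615) = ln(1.62602) = 0.486135.
kT = 63.17 meV / 0.486135 = 129.9 meV.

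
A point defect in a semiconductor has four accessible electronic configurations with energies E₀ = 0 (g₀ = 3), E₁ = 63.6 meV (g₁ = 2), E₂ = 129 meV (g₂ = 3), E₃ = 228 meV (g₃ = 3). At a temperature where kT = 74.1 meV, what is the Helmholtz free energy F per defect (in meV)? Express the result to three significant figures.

Eᵢ/kT = 0, 0.85830, 1.7409, 3.0769.
Z = Σ gᵢe^(−Eᵢ/kT) = 3·e^(−0) + 2·e^(−0.85830) + 3·e^(−1.7409) + 3·e^(−3.0769) = 3.0000 + 0.84776 + 0.52609 + 0.13831 = 4.5122.
F = −kT ln Z = −74.1 × ln(4.5122) = −74.1 × 1.5068 = -112 meV.

-112 meV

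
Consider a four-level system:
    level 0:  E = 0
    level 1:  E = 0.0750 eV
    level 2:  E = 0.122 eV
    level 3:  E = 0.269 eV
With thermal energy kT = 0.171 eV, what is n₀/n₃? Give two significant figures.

4.8

n₀/n₃ = exp[−(E₀−E₃)/kT] = exp(−(-0.269 eV)/(0.171 eV)) = exp(1.573) = 4.8.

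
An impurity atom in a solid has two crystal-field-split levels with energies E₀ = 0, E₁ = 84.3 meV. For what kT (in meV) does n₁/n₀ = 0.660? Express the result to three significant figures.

203 meV

n₁/n₀ = exp[−(E₁−E₀)/kT] = 0.660.
⇒ (E₁−E₀)/kT = ln(1/0.660) = ln(1.5152) = 0.41555.
kT = 84.3 meV / 0.41555 = 203 meV.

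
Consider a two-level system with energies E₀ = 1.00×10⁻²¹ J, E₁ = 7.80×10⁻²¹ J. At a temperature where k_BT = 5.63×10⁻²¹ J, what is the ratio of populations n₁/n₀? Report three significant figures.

0.299

n₁/n₀ = exp[−(E₁−E₀)/kT] = exp(−(6.80 ×10⁻²¹ J)/(5.63 ×10⁻²¹ J)) = exp(-1.2078) = 0.299.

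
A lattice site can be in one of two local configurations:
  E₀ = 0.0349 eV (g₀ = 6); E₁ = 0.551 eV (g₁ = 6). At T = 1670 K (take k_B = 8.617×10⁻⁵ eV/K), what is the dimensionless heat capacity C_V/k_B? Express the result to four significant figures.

0.3373

k_BT = 8.617×10⁻⁵ × 1670 K = 0.143904 eV.
Eᵢ/kT = 0.242523, 3.82894.
Z = Σ gᵢe^(−Eᵢ/kT) = 6·e^(−0.242523) + 6·e^(−3.82894) = 4.70787 + 0.130396 = 4.83827.
⟨E⟩ = 0.0488094 eV, ⟨E²⟩ = 0.00936752 eV².
C_V/k_B = (⟨E²⟩ − ⟨E⟩²)/(kT)² = (0.00936752 − 0.00238236)/0.0207084 = 0.3373.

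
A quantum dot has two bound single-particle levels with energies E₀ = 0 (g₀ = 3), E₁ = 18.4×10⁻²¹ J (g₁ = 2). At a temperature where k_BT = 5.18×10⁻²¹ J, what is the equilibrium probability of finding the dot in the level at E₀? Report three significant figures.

Eᵢ/kT = 0, 3.5521.
Z = Σ gᵢe^(−Eᵢ/kT) = 3·e^(−0) + 2·e^(−3.5521) = 3.0000 + 0.057329 = 3.0573.
P₀ = g₀ e^(−E₀/kT) / Z = 3.0000/3.0573 = 0.981.

0.981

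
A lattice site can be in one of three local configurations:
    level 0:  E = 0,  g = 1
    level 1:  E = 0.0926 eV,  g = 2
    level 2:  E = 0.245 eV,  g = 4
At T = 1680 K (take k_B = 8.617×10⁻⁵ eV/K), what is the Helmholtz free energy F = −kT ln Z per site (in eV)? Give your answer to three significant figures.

k_BT = 8.617×10⁻⁵ × 1680 K = 0.14477 eV.
Eᵢ/kT = 0, 0.63964, 1.6923.
Z = Σ gᵢe^(−Eᵢ/kT) = 1·e^(−0) + 2·e^(−0.63964) + 4·e^(−1.6923) = 1.0000 + 1.0550 + 0.73638 = 2.7914.
F = −kT ln Z = −0.14477 × ln(2.7914) = −0.14477 × 1.0265 = -0.149 eV.

-0.149 eV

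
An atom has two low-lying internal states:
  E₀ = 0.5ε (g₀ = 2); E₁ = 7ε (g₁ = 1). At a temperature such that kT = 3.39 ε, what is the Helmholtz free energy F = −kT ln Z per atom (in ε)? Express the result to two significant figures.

Eᵢ/kT = 0.1475, 2.065.
Z = Σ gᵢe^(−Eᵢ/kT) = 2·e^(−0.1475) + 1·e^(−2.065) = 1.726 + 0.1268 = 1.853.
F = −kT ln Z = −3.39 × ln(1.853) = −3.39 × 0.6168 = -2.1 ε.

-2.1 ε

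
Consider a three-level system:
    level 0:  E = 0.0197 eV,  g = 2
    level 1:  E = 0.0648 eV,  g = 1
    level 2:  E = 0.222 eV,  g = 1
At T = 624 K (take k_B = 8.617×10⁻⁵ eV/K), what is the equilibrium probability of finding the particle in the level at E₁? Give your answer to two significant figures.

0.18

k_BT = 8.617×10⁻⁵ × 624 K = 0.05377 eV.
Eᵢ/kT = 0.3664, 1.205, 4.129.
Z = Σ gᵢe^(−Eᵢ/kT) = 2·e^(−0.3664) + 1·e^(−1.205) + 1·e^(−4.129) = 1.386 + 0.2997 + 0.01610 = 1.702.
P₁ = g₁ e^(−E₁/kT) / Z = 0.2997/1.702 = 0.18.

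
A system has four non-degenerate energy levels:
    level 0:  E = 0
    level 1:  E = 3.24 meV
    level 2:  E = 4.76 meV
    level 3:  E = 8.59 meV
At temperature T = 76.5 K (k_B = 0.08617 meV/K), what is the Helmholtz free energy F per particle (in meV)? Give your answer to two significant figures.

k_BT = 0.08617 × 76.5 K = 6.592 meV.
Eᵢ/kT = 0, 0.4915, 0.7221, 1.303.
Z = Σ e^(−Eᵢ/kT) = e^(−0) + e^(−0.4915) + e^(−0.7221) + e^(−1.303) = 1.000 + 0.6117 + 0.4857 + 0.2717 = 2.369.
F = −kT ln Z = −6.592 × ln(2.369) = −6.592 × 0.8625 = -5.7 meV.

-5.7 meV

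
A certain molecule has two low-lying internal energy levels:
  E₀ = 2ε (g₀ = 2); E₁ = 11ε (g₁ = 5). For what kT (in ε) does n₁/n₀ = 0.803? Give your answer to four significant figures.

n₁/n₀ = (g₁/g₀) exp[−(E₁−E₀)/kT] = 0.803.
⇒ (E₁−E₀)/kT = ln((5/2)/0.803) = ln(3.11333) = 1.13569.
kT = 9ε / 1.13569 = 7.925 ε.

7.925 ε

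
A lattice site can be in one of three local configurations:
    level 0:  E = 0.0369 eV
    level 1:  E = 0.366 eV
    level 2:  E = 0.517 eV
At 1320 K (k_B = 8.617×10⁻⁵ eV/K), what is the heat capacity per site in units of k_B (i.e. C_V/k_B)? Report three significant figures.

0.635

k_BT = 8.617×10⁻⁵ × 1320 K = 0.11374 eV.
Eᵢ/kT = 0.32442, 3.2179, 4.5455.
Z = Σ e^(−Eᵢ/kT) = e^(−0.32442) + e^(−3.2179) + e^(−4.5455) = 0.72295 + 0.040039 + 0.010615 = 0.77360.
⟨E⟩ = 0.060521 eV, ⟨E²⟩ = 0.011873 eV².
C_V/k_B = (⟨E²⟩ − ⟨E⟩²)/(kT)² = (0.011873 − 0.0036628)/0.012937 = 0.635.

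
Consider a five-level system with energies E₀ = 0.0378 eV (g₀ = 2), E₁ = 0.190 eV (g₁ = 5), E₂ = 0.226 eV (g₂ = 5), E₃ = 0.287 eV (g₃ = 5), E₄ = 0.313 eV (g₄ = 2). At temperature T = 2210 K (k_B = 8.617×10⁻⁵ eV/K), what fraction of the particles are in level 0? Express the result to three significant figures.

0.252

k_BT = 8.617×10⁻⁵ × 2210 K = 0.19044 eV.
Eᵢ/kT = 0.19849, 0.99769, 1.1867, 1.5070, 1.6436.
Z = Σ gᵢe^(−Eᵢ/kT) = 2·e^(−0.19849) + 5·e^(−0.99769) + 5·e^(−1.1867) + 5·e^(−1.5070) + 2·e^(−1.6436) = 1.6399 + 1.8437 + 1.5261 + 1.1079 + 0.38657 = 6.5042.
P₀ = g₀ e^(−E₀/kT) / Z = 1.6399/6.5042 = 0.252.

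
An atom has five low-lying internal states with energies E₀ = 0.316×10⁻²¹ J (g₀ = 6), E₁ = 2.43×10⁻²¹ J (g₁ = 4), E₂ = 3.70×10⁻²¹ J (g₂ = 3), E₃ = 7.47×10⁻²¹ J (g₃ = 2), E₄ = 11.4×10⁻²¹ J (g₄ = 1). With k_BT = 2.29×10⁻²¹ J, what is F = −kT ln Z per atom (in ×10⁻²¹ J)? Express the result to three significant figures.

-4.55 ×10⁻²¹ J

Eᵢ/kT = 0.13799, 1.0611, 1.6157, 3.2620, 4.9782.
Z = Σ gᵢe^(−Eᵢ/kT) = 6·e^(−0.13799) + 4·e^(−1.0611) + 3·e^(−1.6157) + 2·e^(−3.2620) + 1·e^(−4.9782) = 5.2266 + 1.3843 + 0.59625 + 0.076623 + 0.0068864 = 7.2907.
F = −kT ln Z = −2.29 × ln(7.2907) = −2.29 × 1.9866 = -4.55 ×10⁻²¹ J.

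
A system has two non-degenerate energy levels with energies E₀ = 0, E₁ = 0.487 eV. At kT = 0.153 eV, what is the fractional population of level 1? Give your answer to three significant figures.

0.0398

Eᵢ/kT = 0, 3.1830.
Z = Σ e^(−Eᵢ/kT) = e^(−0) + e^(−3.1830) = 1.0000 + 0.041461 = 1.0415.
P₁ = e^(−E₁/kT) / Z = 0.041461/1.0415 = 0.0398.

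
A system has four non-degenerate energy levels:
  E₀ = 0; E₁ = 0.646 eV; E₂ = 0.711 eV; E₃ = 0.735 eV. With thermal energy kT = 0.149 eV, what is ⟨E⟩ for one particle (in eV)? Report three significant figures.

0.0192 eV

Eᵢ/kT = 0, 4.3356, 4.7718, 4.9329.
Z = Σ e^(−Eᵢ/kT) = e^(−0) + e^(−4.3356) + e^(−4.7718) + e^(−4.9329) = 1.0000 + 0.013094 + 0.0084651 + 0.0072056 = 1.0288.
⟨E⟩ = Σ Eᵢ e^(−Eᵢ/kT) / Z = (0·1.0000 + 0.646·0.013094 + 0.711·0.0084651 + 0.735·0.0072056) / 1.0288 = 0.0192 eV.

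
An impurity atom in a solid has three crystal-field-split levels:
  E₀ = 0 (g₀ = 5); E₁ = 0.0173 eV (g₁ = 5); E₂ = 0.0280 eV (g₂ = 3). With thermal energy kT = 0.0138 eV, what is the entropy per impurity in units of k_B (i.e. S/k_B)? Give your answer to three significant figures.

Eᵢ/kT = 0, 1.2536, 2.0290.
Z = Σ gᵢe^(−Eᵢ/kT) = 5·e^(−0) + 5·e^(−1.2536) + 3·e^(−2.0290) = 5.0000 + 1.4274 + 0.39440 = 6.8218.
⟨E⟩ = Σ EᵢPᵢ = 0.0052387 eV.
S/k_B = ln Z + ⟨E⟩/kT = ln(6.8218) + 0.0052387/0.0138 = 1.9201 + 0.37962 = 2.30.

2.30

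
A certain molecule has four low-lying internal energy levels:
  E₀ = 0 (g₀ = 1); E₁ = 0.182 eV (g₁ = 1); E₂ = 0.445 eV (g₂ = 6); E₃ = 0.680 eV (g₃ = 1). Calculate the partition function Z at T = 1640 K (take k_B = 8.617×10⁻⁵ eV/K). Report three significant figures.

Z = 1.54

k_BT = 8.617×10⁻⁵ × 1640 K = 0.14132 eV.
Eᵢ/kT = 0, 1.2879, 3.1489, 4.8118.
Z = Σ gᵢe^(−Eᵢ/kT) = 1·e^(−0) + 1·e^(−1.2879) + 6·e^(−3.1489) + 1·e^(−4.8118) = 1.0000 + 0.27585 + 0.25740 + 0.0081332 = 1.5414.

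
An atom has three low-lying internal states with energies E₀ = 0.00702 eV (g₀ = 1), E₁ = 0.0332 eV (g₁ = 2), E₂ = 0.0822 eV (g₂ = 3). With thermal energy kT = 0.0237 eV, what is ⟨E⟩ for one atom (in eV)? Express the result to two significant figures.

0.022 eV

Eᵢ/kT = 0.2962, 1.401, 3.468.
Z = Σ gᵢe^(−Eᵢ/kT) = 1·e^(−0.2962) + 2·e^(−1.401) + 3·e^(−3.468) = 0.7436 + 0.4927 + 0.09354 = 1.330.
⟨E⟩ = Σ Eᵢ gᵢe^(−Eᵢ/kT) / Z = (0.00702·0.7436 + 0.0332·0.4927 + 0.0822·0.09354) / 1.330 = 0.022 eV.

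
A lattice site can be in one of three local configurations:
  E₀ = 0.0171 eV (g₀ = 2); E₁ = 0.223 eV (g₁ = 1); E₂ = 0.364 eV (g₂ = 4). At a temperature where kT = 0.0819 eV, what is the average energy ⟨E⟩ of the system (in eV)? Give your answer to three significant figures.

0.0343 eV

Eᵢ/kT = 0.20879, 2.7228, 4.4444.
Z = Σ gᵢe^(−Eᵢ/kT) = 2·e^(−0.20879) + 1·e^(−2.7228) + 4·e^(−4.4444) = 1.6231 + 0.065691 + 0.046977 = 1.7358.
⟨E⟩ = Σ Eᵢ gᵢe^(−Eᵢ/kT) / Z = (0.0171·1.6231 + 0.223·0.065691 + 0.364·0.046977) / 1.7358 = 0.0343 eV.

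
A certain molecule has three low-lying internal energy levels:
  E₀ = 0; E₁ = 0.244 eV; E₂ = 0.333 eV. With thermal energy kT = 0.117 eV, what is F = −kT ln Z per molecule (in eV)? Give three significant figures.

-0.0196 eV

Eᵢ/kT = 0, 2.0855, 2.8462.
Z = Σ e^(−Eᵢ/kT) = e^(−0) + e^(−2.0855) + e^(−2.8462) = 1.0000 + 0.12424 + 0.058065 = 1.1823.
F = −kT ln Z = −0.117 × ln(1.1823) = −0.117 × 0.16746 = -0.0196 eV.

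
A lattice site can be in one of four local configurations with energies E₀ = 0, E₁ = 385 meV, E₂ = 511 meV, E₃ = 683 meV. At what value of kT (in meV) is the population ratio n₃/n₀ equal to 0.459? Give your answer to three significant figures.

n₃/n₀ = exp[−(E₃−E₀)/kT] = 0.459.
⇒ (E₃−E₀)/kT = ln(1/0.459) = ln(2.1786) = 0.77868.
kT = 683 meV / 0.77868 = 877 meV.

877 meV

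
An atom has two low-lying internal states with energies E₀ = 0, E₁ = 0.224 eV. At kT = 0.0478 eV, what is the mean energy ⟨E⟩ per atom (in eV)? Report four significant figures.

0.002047 eV

Eᵢ/kT = 0, 4.68619.
Z = Σ e^(−Eᵢ/kT) = e^(−0) + e^(−4.68619) = 1.00000 + 0.00922175 = 1.00922.
⟨E⟩ = Σ Eᵢ e^(−Eᵢ/kT) / Z = (0·1.00000 + 0.224·0.00922175) / 1.00922 = 0.002047 eV.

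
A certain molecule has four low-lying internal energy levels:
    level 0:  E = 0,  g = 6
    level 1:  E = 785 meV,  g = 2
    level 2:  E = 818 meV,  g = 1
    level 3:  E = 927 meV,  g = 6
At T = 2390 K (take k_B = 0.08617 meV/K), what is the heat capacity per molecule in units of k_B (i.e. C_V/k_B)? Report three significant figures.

0.366

k_BT = 0.08617 × 2390 K = 205.95 meV.
Eᵢ/kT = 0, 3.8116, 3.9718, 4.5011.
Z = Σ gᵢe^(−Eᵢ/kT) = 6·e^(−0) + 2·e^(−3.8116) + 1·e^(−3.9718) + 6·e^(−4.5011) = 6.0000 + 0.044226 + 0.018839 + 0.066581 = 6.1296.
⟨E⟩ = 18.247 meV, ⟨E²⟩ = 15837 meV².
C_V/k_B = (⟨E²⟩ − ⟨E⟩²)/(kT)² = (15837 − 332.95)/42415 = 0.366.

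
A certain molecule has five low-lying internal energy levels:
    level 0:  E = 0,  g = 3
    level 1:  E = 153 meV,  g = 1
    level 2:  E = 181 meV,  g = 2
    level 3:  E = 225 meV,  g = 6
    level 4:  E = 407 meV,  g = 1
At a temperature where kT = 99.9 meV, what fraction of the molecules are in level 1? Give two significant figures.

0.052

Eᵢ/kT = 0, 1.532, 1.812, 2.252, 4.074.
Z = Σ gᵢe^(−Eᵢ/kT) = 3·e^(−0) + 1·e^(−1.532) + 2·e^(−1.812) + 6·e^(−2.252) + 1·e^(−4.074) = 3.000 + 0.2161 + 0.3267 + 0.6311 + 0.01701 = 4.191.
P₁ = g₁ e^(−E₁/kT) / Z = 0.2161/4.191 = 0.052.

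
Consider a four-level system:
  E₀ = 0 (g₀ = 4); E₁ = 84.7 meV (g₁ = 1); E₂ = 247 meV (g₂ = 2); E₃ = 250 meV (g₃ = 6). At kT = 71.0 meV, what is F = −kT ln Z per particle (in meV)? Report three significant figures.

Eᵢ/kT = 0, 1.1930, 3.4789, 3.5211.
Z = Σ gᵢe^(−Eᵢ/kT) = 4·e^(−0) + 1·e^(−1.1930) + 2·e^(−3.4789) + 6·e^(−3.5211) = 4.0000 + 0.30331 + 0.061683 + 0.17740 = 4.5424.
F = −kT ln Z = −71.0 × ln(4.5424) = −71.0 × 1.5135 = -107 meV.

-107 meV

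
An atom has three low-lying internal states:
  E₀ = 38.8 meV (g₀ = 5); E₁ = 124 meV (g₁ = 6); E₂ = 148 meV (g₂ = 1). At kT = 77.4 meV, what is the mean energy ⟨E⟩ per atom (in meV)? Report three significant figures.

66.0 meV

Eᵢ/kT = 0.50129, 1.6021, 1.9121.
Z = Σ gᵢe^(−Eᵢ/kT) = 5·e^(−0.50129) + 6·e^(−1.6021) + 1·e^(−1.9121) = 3.0287 + 1.2088 + 0.14777 = 4.3853.
⟨E⟩ = Σ Eᵢ gᵢe^(−Eᵢ/kT) / Z = (38.8·3.0287 + 124·1.2088 + 148·0.14777) / 4.3853 = 66.0 meV.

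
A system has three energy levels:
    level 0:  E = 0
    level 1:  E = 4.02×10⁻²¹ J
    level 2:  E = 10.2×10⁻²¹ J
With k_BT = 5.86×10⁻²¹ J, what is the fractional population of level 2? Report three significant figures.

0.104

Eᵢ/kT = 0, 0.68601, 1.7406.
Z = Σ e^(−Eᵢ/kT) = e^(−0) + e^(−0.68601) + e^(−1.7406) = 1.0000 + 0.50358 + 0.17542 = 1.6790.
P₂ = e^(−E₂/kT) / Z = 0.17542/1.6790 = 0.104.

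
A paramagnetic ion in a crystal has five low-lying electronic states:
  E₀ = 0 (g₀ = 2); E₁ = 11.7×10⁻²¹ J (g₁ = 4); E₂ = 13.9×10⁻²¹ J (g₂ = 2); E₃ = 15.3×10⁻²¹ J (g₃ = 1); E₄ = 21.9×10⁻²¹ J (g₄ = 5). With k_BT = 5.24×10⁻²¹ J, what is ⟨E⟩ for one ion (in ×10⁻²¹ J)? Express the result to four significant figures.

3.510 ×10⁻²¹ J

Eᵢ/kT = 0, 2.23282, 2.65267, 2.91985, 4.17939.
Z = Σ gᵢe^(−Eᵢ/kT) = 2·e^(−0) + 4·e^(−2.23282) + 2·e^(−2.65267) + 1·e^(−2.91985) + 5·e^(−4.17939) = 2.00000 + 0.428903 + 0.140926 + 0.0539418 + 0.0765392 = 2.70031.
⟨E⟩ = Σ Eᵢ gᵢe^(−Eᵢ/kT) / Z = (0·2.00000 + 11.7·0.428903 + 13.9·0.140926 + 15.3·0.0539418 + 21.9·0.0765392) / 2.70031 = 3.510 ×10⁻²¹ J.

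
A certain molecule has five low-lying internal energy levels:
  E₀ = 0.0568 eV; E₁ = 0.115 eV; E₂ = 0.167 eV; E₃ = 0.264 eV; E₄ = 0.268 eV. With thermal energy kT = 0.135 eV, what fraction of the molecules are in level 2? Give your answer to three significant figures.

0.176

Eᵢ/kT = 0.42074, 0.85185, 1.2370, 1.9556, 1.9852.
Z = Σ e^(−Eᵢ/kT) = e^(−0.42074) + e^(−0.85185) + e^(−1.2370) + e^(−1.9556) + e^(−1.9852) = 0.65656 + 0.42662 + 0.29025 + 0.14148 + 0.13735 = 1.6523.
P₂ = e^(−E₂/kT) / Z = 0.29025/1.6523 = 0.176.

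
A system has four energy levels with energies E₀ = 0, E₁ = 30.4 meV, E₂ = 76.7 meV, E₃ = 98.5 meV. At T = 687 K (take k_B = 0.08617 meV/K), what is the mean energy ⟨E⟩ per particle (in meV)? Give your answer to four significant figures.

k_BT = 0.08617 × 687 K = 59.1988 meV.
Eᵢ/kT = 0, 0.513524, 1.29563, 1.66389.
Z = Σ e^(−Eᵢ/kT) = e^(−0) + e^(−0.513524) + e^(−1.29563) + e^(−1.66389) = 1.00000 + 0.598383 + 0.273725 + 0.189401 = 2.06151.
⟨E⟩ = Σ Eᵢ e^(−Eᵢ/kT) / Z = (0·1.00000 + 30.4·0.598383 + 76.7·0.273725 + 98.5·0.189401) / 2.06151 = 28.06 meV.

28.06 meV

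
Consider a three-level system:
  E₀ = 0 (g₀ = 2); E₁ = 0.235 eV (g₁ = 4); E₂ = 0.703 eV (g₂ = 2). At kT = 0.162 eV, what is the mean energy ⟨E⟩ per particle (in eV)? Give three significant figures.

0.0805 eV

Eᵢ/kT = 0, 1.4506, 4.3395.
Z = Σ gᵢe^(−Eᵢ/kT) = 2·e^(−0) + 4·e^(−1.4506) + 2·e^(−4.3395) = 2.0000 + 0.93772 + 0.026086 = 2.9638.
⟨E⟩ = Σ Eᵢ gᵢe^(−Eᵢ/kT) / Z = (0·2.0000 + 0.235·0.93772 + 0.703·0.026086) / 2.9638 = 0.0805 eV.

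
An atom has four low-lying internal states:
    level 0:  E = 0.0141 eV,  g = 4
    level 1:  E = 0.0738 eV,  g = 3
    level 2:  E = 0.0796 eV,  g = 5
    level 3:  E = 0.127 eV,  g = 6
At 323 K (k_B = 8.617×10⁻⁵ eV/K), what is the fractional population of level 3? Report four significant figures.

k_BT = 8.617×10⁻⁵ × 323 K = 0.0278329 eV.
Eᵢ/kT = 0.506595, 2.65154, 2.85992, 4.56295.
Z = Σ gᵢe^(−Eᵢ/kT) = 4·e^(−0.506595) + 3·e^(−2.65154) + 5·e^(−2.85992) + 6·e^(−4.56295) = 2.41018 + 0.211627 + 0.286367 + 0.0625874 = 2.97076.
P₃ = g₃ e^(−E₃/kT) / Z = 0.0625874/2.97076 = 0.02107.

0.02107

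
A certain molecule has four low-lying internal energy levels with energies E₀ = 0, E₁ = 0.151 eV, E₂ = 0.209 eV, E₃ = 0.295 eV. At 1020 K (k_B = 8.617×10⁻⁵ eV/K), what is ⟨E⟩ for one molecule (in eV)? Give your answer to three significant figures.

0.0434 eV

k_BT = 8.617×10⁻⁵ × 1020 K = 0.087893 eV.
Eᵢ/kT = 0, 1.7180, 2.3779, 3.3564.
Z = Σ e^(−Eᵢ/kT) = e^(−0) + e^(−1.7180) + e^(−2.3779) + e^(−3.3564) = 1.0000 + 0.17942 + 0.092745 + 0.034861 = 1.3070.
⟨E⟩ = Σ Eᵢ e^(−Eᵢ/kT) / Z = (0·1.0000 + 0.151·0.17942 + 0.209·0.092745 + 0.295·0.034861) / 1.3070 = 0.0434 eV.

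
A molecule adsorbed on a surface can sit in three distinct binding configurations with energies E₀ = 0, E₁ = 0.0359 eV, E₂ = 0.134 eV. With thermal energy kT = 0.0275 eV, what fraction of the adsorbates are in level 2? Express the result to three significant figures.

Eᵢ/kT = 0, 1.3055, 4.8727.
Z = Σ e^(−Eᵢ/kT) = e^(−0) + e^(−1.3055) + e^(−4.8727) = 1.0000 + 0.27104 + 0.0076527 = 1.2787.
P₂ = e^(−E₂/kT) / Z = 0.0076527/1.2787 = 0.00598.

0.00598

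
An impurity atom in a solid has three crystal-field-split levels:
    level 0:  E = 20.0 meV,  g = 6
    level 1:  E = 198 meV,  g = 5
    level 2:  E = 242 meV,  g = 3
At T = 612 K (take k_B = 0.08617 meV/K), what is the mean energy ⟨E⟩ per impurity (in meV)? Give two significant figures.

k_BT = 0.08617 × 612 K = 52.74 meV.
Eᵢ/kT = 0.3792, 3.754, 4.589.
Z = Σ gᵢe^(−Eᵢ/kT) = 6·e^(−0.3792) + 5·e^(−3.754) + 3·e^(−4.589) = 4.106 + 0.1171 + 0.03049 = 4.254.
⟨E⟩ = Σ Eᵢ gᵢe^(−Eᵢ/kT) / Z = (20.0·4.106 + 198·0.1171 + 242·0.03049) / 4.254 = 26 meV.

26 meV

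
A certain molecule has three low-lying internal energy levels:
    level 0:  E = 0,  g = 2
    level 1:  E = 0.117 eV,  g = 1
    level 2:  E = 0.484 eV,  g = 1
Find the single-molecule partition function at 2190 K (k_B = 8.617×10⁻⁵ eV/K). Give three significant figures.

k_BT = 8.617×10⁻⁵ × 2190 K = 0.18871 eV.
Eᵢ/kT = 0, 0.62000, 2.5648.
Z = Σ gᵢe^(−Eᵢ/kT) = 2·e^(−0) + 1·e^(−0.62000) + 1·e^(−2.5648) = 2.0000 + 0.53794 + 0.076935 = 2.6149.

Z = 2.61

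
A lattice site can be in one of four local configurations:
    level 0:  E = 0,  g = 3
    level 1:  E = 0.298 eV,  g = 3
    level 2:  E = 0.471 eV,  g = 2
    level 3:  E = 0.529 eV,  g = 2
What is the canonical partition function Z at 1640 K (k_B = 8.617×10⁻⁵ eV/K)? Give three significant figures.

k_BT = 8.617×10⁻⁵ × 1640 K = 0.14132 eV.
Eᵢ/kT = 0, 2.1087, 3.3329, 3.7433.
Z = Σ gᵢe^(−Eᵢ/kT) = 3·e^(−0) + 3·e^(−2.1087) + 2·e^(−3.3329) + 2·e^(−3.7433) = 3.0000 + 0.36419 + 0.071379 + 0.047352 = 3.4829.

Z = 3.48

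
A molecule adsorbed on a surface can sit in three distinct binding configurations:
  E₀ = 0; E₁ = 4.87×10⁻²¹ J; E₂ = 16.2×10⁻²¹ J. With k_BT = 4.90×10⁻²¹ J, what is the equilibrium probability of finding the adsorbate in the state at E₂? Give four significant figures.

Eᵢ/kT = 0, 0.993878, 3.30612.
Z = Σ e^(−Eᵢ/kT) = e^(−0) + e^(−0.993878) + e^(−3.30612) = 1.00000 + 0.370139 + 0.0366581 = 1.40680.
P₂ = e^(−E₂/kT) / Z = 0.0366581/1.40680 = 0.02606.

0.02606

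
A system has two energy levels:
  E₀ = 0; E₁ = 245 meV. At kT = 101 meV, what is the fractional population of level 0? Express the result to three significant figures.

Eᵢ/kT = 0, 2.4257.
Z = Σ e^(−Eᵢ/kT) = e^(−0) + e^(−2.4257) = 1.0000 + 0.088416 = 1.0884.
P₀ = e^(−E₀/kT) / Z = 1.0000/1.0884 = 0.919.

0.919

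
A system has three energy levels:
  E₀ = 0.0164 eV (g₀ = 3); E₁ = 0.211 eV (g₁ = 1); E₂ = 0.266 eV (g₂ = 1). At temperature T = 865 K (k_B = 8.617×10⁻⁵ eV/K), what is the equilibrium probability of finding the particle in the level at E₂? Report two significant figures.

0.011

k_BT = 8.617×10⁻⁵ × 865 K = 0.07454 eV.
Eᵢ/kT = 0.2200, 2.831, 3.569.
Z = Σ gᵢe^(−Eᵢ/kT) = 3·e^(−0.2200) + 1·e^(−2.831) + 1·e^(−3.569) = 2.408 + 0.05895 + 0.02818 = 2.495.
P₂ = g₂ e^(−E₂/kT) / Z = 0.02818/2.495 = 0.011.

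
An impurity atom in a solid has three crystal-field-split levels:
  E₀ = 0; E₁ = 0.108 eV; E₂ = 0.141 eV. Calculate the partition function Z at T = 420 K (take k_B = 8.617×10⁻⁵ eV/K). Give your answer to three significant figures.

k_BT = 8.617×10⁻⁵ × 420 K = 0.036191 eV.
Eᵢ/kT = 0, 2.9842, 3.8960.
Z = Σ e^(−Eᵢ/kT) = e^(−0) + e^(−2.9842) + e^(−3.8960) = 1.0000 + 0.050580 + 0.020323 = 1.0709.

Z = 1.07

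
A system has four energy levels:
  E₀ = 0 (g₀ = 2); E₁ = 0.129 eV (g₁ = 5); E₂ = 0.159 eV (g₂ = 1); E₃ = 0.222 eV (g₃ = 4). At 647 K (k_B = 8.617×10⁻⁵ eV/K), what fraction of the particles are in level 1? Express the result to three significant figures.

0.188

k_BT = 8.617×10⁻⁵ × 647 K = 0.055752 eV.
Eᵢ/kT = 0, 2.3138, 2.8519, 3.9819.
Z = Σ gᵢe^(−Eᵢ/kT) = 2·e^(−0) + 5·e^(−2.3138) + 1·e^(−2.8519) + 4·e^(−3.9819) = 2.0000 + 0.49442 + 0.057735 + 0.074601 = 2.6268.
P₁ = g₁ e^(−E₁/kT) / Z = 0.49442/2.6268 = 0.188.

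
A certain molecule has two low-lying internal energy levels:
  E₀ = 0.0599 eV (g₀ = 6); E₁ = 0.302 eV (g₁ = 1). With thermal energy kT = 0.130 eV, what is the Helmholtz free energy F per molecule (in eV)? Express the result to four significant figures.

Eᵢ/kT = 0.460769, 2.32308.
Z = Σ gᵢe^(−Eᵢ/kT) = 6·e^(−0.460769) + 1·e^(−2.32308) = 3.78479 + 0.0979714 = 3.88276.
F = −kT ln Z = −0.130 × ln(3.88276) = −0.130 × 1.35655 = -0.1764 eV.

-0.1764 eV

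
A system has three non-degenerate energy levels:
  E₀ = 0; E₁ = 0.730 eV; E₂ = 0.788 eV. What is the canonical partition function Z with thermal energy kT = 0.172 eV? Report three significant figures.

Eᵢ/kT = 0, 4.2442, 4.5814.
Z = Σ e^(−Eᵢ/kT) = e^(−0) + e^(−4.2442) + e^(−4.5814) = 1.0000 + 0.014347 + 0.010241 = 1.0246.

Z = 1.02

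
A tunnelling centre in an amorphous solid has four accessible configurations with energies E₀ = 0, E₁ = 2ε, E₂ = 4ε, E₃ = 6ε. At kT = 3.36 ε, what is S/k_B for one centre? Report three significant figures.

Eᵢ/kT = 0, 0.59524, 1.1905, 1.7857.
Z = Σ e^(−Eᵢ/kT) = e^(−0) + e^(−0.59524) + e^(−1.1905) + e^(−1.7857) = 1.0000 + 0.55143 + 0.30407 + 0.16768 = 2.0232.
⟨E⟩ = Σ EᵢPᵢ = 1.6435 ε.
S/k_B = ln Z + ⟨E⟩/kT = ln(2.0232) + 1.6435/3.36 = 0.70468 + 0.48914 = 1.19.

1.19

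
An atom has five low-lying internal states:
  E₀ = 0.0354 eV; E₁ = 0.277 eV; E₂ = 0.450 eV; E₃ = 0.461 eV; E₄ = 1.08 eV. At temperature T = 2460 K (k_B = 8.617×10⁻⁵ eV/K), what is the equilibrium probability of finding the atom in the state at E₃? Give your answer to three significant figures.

0.0838

k_BT = 8.617×10⁻⁵ × 2460 K = 0.21198 eV.
Eᵢ/kT = 0.16700, 1.3067, 2.1228, 2.1747, 5.0948.
Z = Σ e^(−Eᵢ/kT) = e^(−0.16700) + e^(−1.3067) + e^(−2.1228) + e^(−2.1747) + e^(−5.0948) = 0.84620 + 0.27071 + 0.11970 + 0.11364 + 0.0061285 = 1.3564.
P₃ = e^(−E₃/kT) / Z = 0.11364/1.3564 = 0.0838.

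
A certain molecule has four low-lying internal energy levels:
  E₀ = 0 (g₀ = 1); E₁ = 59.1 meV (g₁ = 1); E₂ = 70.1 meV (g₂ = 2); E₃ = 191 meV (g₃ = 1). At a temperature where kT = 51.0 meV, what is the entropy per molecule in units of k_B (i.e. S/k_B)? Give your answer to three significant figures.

1.23

Eᵢ/kT = 0, 1.1588, 1.3745, 3.7451.
Z = Σ gᵢe^(−Eᵢ/kT) = 1·e^(−0) + 1·e^(−1.1588) + 2·e^(−1.3745) + 1·e^(−3.7451) = 1.0000 + 0.31386 + 0.50593 + 0.023633 = 1.8434.
⟨E⟩ = Σ EᵢPᵢ = 31.750 meV.
S/k_B = ln Z + ⟨E⟩/kT = ln(1.8434) + 31.750/51.0 = 0.61161 + 0.62255 = 1.23.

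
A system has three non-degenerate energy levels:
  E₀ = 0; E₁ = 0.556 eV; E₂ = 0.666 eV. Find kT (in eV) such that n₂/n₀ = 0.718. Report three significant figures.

2.01 eV

n₂/n₀ = exp[−(E₂−E₀)/kT] = 0.718.
⇒ (E₂−E₀)/kT = ln(1/0.718) = ln(1.3928) = 0.33132.
kT = 0.666 eV / 0.33132 = 2.01 eV.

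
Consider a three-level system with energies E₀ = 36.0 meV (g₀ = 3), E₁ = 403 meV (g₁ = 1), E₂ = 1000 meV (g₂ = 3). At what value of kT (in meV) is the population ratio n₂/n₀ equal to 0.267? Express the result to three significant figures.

730 meV

n₂/n₀ = (g₂/g₀) exp[−(E₂−E₀)/kT] = 0.267.
⇒ (E₂−E₀)/kT = ln((3/3)/0.267) = ln(3.7453) = 1.3205.
kT = 964.0 meV / 1.3205 = 730 meV.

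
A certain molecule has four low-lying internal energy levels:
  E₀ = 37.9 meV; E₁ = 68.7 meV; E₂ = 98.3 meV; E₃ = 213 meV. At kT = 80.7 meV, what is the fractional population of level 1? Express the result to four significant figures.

0.3008

Eᵢ/kT = 0.469641, 0.851301, 1.21809, 2.63941.
Z = Σ e^(−Eᵢ/kT) = e^(−0.469641) + e^(−0.851301) + e^(−1.21809) + e^(−2.63941) = 0.625227 + 0.426859 + 0.295795 + 0.0714034 = 1.41928.
P₁ = e^(−E₁/kT) / Z = 0.426859/1.41928 = 0.3008.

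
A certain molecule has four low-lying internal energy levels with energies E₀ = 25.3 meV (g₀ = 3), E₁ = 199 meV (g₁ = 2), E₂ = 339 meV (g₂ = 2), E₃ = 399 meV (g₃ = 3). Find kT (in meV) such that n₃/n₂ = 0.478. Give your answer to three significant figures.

n₃/n₂ = (g₃/g₂) exp[−(E₃−E₂)/kT] = 0.478.
⇒ (E₃−E₂)/kT = ln((3/2)/0.478) = ln(3.1381) = 1.1436.
kT = 60 meV / 1.1436 = 52.5 meV.

52.5 meV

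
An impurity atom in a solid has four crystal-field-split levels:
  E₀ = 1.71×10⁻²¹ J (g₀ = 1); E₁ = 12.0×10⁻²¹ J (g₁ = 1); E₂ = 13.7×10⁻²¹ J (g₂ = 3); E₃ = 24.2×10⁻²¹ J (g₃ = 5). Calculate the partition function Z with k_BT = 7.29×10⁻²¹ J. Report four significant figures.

Eᵢ/kT = 0.234568, 1.64609, 1.87929, 3.31962.
Z = Σ gᵢe^(−Eᵢ/kT) = 1·e^(−0.234568) + 1·e^(−1.64609) + 3·e^(−1.87929) + 5·e^(−3.31962) = 0.790912 + 0.192802 + 0.458095 + 0.180833 = 1.62264.

Z = 1.623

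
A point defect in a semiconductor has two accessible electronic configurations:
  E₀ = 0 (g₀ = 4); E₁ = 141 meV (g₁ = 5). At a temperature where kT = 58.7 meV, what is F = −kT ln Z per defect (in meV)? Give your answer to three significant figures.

Eᵢ/kT = 0, 2.4020.
Z = Σ gᵢe^(−Eᵢ/kT) = 4·e^(−0) + 5·e^(−2.4020) = 4.0000 + 0.45268 = 4.4527.
F = −kT ln Z = −58.7 × ln(4.4527) = −58.7 × 1.4935 = -87.7 meV.

-87.7 meV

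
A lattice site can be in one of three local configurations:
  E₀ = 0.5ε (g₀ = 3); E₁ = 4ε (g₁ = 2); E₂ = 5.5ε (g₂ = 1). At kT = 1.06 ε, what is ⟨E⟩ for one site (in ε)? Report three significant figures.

0.598 ε

Eᵢ/kT = 0.47170, 3.7736, 5.1887.
Z = Σ gᵢe^(−Eᵢ/kT) = 3·e^(−0.47170) + 2·e^(−3.7736) + 1·e^(−5.1887) = 1.8718 + 0.045938 + 0.0055793 = 1.9233.
⟨E⟩ = Σ Eᵢ gᵢe^(−Eᵢ/kT) / Z = (0.5·1.8718 + 4·0.045938 + 5.5·0.0055793) / 1.9233 = 0.598 ε.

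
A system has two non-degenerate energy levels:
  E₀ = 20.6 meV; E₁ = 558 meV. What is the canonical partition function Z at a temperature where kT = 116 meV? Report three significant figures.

Eᵢ/kT = 0.17759, 4.8103.
Z = Σ e^(−Eᵢ/kT) = e^(−0.17759) + e^(−4.8103) = 0.83729 + 0.0081454 = 0.84544.

Z = 0.845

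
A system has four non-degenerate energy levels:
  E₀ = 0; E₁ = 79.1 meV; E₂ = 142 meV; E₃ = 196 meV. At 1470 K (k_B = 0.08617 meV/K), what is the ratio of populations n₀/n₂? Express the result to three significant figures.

3.07

k_BT = 0.08617 × 1470 K = 126.67 meV.
n₀/n₂ = exp[−(E₀−E₂)/kT] = exp(−(-142 meV)/(126.67 meV)) = exp(1.1210) = 3.07.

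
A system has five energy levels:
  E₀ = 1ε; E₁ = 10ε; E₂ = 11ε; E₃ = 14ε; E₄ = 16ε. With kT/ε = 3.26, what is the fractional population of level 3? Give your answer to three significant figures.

0.0163

Eᵢ/kT = 0.30675, 3.0675, 3.3742, 4.2945, 4.9080.
Z = Σ e^(−Eᵢ/kT) = e^(−0.30675) + e^(−3.0675) + e^(−3.3742) + e^(−4.2945) + e^(−4.9080) = 0.73583 + 0.046537 + 0.034246 + 0.013643 + 0.0073872 = 0.83764.
P₃ = e^(−E₃/kT) / Z = 0.013643/0.83764 = 0.0163.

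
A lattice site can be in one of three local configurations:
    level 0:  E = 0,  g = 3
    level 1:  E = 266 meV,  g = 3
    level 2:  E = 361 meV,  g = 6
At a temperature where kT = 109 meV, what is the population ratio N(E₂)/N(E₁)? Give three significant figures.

0.837

n₂/n₁ = (g₂/g₁) exp[−(E₂−E₁)/kT] = (6/3) × exp(−(95 meV)/(109 meV)) = (6/3) × exp(-0.87156) = 0.837.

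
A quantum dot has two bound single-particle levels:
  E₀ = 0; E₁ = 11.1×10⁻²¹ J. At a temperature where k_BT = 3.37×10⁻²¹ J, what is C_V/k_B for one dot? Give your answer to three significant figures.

Eᵢ/kT = 0, 3.2938.
Z = Σ e^(−Eᵢ/kT) = e^(−0) + e^(−3.2938) = 1.0000 + 0.037113 = 1.0371.
⟨E⟩ = 0.39722, ⟨E²⟩ = 4.4091.
C_V/k_B = (⟨E²⟩ − ⟨E⟩²)/(kT)² = (4.4091 − 0.15778)/11.357 = 0.374.

0.374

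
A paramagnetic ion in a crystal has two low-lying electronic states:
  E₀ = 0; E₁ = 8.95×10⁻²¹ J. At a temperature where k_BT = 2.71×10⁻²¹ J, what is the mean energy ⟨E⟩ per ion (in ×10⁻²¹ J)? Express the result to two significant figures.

Eᵢ/kT = 0, 3.303.
Z = Σ e^(−Eᵢ/kT) = e^(−0) + e^(−3.303) = 1.000 + 0.03677 = 1.037.
⟨E⟩ = Σ Eᵢ e^(−Eᵢ/kT) / Z = (0·1.000 + 8.95·0.03677) / 1.037 = 0.32 ×10⁻²¹ J.

0.32 ×10⁻²¹ J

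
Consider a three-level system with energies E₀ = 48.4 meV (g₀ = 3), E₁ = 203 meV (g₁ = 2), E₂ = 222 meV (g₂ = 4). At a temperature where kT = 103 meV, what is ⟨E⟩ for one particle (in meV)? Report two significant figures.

96 meV

Eᵢ/kT = 0.4699, 1.971, 2.155.
Z = Σ gᵢe^(−Eᵢ/kT) = 3·e^(−0.4699) + 2·e^(−1.971) + 4·e^(−2.155) = 1.875 + 0.2786 + 0.4636 = 2.617.
⟨E⟩ = Σ Eᵢ gᵢe^(−Eᵢ/kT) / Z = (48.4·1.875 + 203·0.2786 + 222·0.4636) / 2.617 = 96 meV.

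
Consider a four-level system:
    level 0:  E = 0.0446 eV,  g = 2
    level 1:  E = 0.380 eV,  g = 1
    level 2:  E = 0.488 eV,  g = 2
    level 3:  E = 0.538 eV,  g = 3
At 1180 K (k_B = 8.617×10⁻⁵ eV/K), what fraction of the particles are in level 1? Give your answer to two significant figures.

k_BT = 8.617×10⁻⁵ × 1180 K = 0.1017 eV.
Eᵢ/kT = 0.4385, 3.736, 4.798, 5.290.
Z = Σ gᵢe^(−Eᵢ/kT) = 2·e^(−0.4385) + 1·e^(−3.736) + 2·e^(−4.798) + 3·e^(−5.290) = 1.290 + 0.02385 + 0.01649 + 0.01513 = 1.345.
P₁ = g₁ e^(−E₁/kT) / Z = 0.02385/1.345 = 0.018.

0.018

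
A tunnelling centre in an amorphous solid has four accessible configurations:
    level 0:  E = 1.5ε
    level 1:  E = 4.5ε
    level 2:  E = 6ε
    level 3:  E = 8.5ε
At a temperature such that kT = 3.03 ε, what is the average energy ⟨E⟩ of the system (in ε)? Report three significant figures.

Eᵢ/kT = 0.49505, 1.4851, 1.9802, 2.8053.
Z = Σ e^(−Eᵢ/kT) = e^(−0.49505) + e^(−1.4851) + e^(−1.9802) + e^(−2.8053) = 0.60954 + 0.22648 + 0.13804 + 0.060489 = 1.0345.
⟨E⟩ = Σ Eᵢ e^(−Eᵢ/kT) / Z = (1.5·0.60954 + 4.5·0.22648 + 6·0.13804 + 8.5·0.060489) / 1.0345 = 3.17 ε.

3.17 ε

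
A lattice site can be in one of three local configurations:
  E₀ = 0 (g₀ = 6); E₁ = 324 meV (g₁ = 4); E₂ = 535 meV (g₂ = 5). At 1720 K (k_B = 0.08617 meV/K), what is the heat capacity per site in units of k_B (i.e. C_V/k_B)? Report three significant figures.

0.544

k_BT = 0.08617 × 1720 K = 148.21 meV.
Eᵢ/kT = 0, 2.1861, 3.6097.
Z = Σ gᵢe^(−Eᵢ/kT) = 6·e^(−0) + 4·e^(−2.1861) + 5·e^(−3.6097) = 6.0000 + 0.44942 + 0.13530 = 6.5847.
⟨E⟩ = 33.107 meV, ⟨E²⟩ = 13046 meV².
C_V/k_B = (⟨E²⟩ − ⟨E⟩²)/(kT)² = (13046 − 1096.1)/21966 = 0.544.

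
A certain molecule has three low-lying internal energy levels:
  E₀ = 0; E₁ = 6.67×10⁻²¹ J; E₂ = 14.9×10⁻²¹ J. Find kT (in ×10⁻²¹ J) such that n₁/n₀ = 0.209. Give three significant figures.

n₁/n₀ = exp[−(E₁−E₀)/kT] = 0.209.
⇒ (E₁−E₀)/kT = ln(1/0.209) = ln(4.7847) = 1.5654.
kT = 6.67 ×10⁻²¹ J / 1.5654 = 4.26 ×10⁻²¹ J.

4.26 ×10⁻²¹ J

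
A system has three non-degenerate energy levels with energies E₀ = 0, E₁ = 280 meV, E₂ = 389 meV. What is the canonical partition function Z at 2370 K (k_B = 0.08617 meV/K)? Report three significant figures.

Z = 1.40

k_BT = 0.08617 × 2370 K = 204.22 meV.
Eᵢ/kT = 0, 1.3711, 1.9048.
Z = Σ e^(−Eᵢ/kT) = e^(−0) + e^(−1.3711) + e^(−1.9048) = 1.0000 + 0.25383 + 0.14885 = 1.4027.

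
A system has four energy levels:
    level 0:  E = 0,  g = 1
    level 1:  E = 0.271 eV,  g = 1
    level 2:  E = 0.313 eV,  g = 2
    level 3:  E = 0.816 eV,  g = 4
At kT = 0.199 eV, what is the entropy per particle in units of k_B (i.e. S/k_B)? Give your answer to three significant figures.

1.29

Eᵢ/kT = 0, 1.3618, 1.5729, 4.1005.
Z = Σ gᵢe^(−Eᵢ/kT) = 1·e^(−0) + 1·e^(−1.3618) + 2·e^(−1.5729) + 4·e^(−4.1005) = 1.0000 + 0.25620 + 0.41489 + 0.066258 = 1.7373.
⟨E⟩ = Σ EᵢPᵢ = 0.14583 eV.
S/k_B = ln Z + ⟨E⟩/kT = ln(1.7373) + 0.14583/0.199 = 0.55233 + 0.73281 = 1.29.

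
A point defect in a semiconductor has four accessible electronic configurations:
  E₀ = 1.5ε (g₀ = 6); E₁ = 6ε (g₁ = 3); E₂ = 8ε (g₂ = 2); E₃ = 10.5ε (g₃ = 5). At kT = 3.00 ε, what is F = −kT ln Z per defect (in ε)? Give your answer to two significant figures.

-4.4 ε

Eᵢ/kT = 0.5000, 2.000, 2.667, 3.500.
Z = Σ gᵢe^(−Eᵢ/kT) = 6·e^(−0.5000) + 3·e^(−2.000) + 2·e^(−2.667) + 5·e^(−3.500) = 3.639 + 0.4060 + 0.1389 + 0.1510 = 4.335.
F = −kT ln Z = −3.00 × ln(4.335) = −3.00 × 1.467 = -4.4 ε.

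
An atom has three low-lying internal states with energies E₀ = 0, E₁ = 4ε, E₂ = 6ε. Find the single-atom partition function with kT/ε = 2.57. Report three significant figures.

Eᵢ/kT = 0, 1.5564, 2.3346.
Z = Σ e^(−Eᵢ/kT) = e^(−0) + e^(−1.5564) + e^(−2.3346) = 1.0000 + 0.21089 + 0.096849 = 1.3077.

Z = 1.31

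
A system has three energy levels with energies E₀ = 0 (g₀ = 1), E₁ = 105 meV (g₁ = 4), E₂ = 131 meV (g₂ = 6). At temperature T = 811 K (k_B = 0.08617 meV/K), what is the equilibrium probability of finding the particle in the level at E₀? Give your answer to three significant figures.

k_BT = 0.08617 × 811 K = 69.884 meV.
Eᵢ/kT = 0, 1.5025, 1.8745.
Z = Σ gᵢe^(−Eᵢ/kT) = 1·e^(−0) + 4·e^(−1.5025) + 6·e^(−1.8745) = 1.0000 + 0.89029 + 0.92059 = 2.8109.
P₀ = g₀ e^(−E₀/kT) / Z = 1.0000/2.8109 = 0.356.

0.356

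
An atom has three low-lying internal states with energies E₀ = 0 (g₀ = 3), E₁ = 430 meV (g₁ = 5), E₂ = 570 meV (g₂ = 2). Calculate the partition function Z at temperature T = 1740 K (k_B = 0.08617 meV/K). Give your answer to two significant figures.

k_BT = 0.08617 × 1740 K = 149.9 meV.
Eᵢ/kT = 0, 2.869, 3.803.
Z = Σ gᵢe^(−Eᵢ/kT) = 3·e^(−0) + 5·e^(−2.869) + 2·e^(−3.803) = 3.000 + 0.2838 + 0.04461 = 3.328.

Z = 3.3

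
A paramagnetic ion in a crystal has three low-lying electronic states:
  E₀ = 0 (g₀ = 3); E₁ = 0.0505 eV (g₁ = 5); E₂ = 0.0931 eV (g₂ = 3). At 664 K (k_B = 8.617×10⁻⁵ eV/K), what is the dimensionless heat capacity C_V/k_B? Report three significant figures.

k_BT = 8.617×10⁻⁵ × 664 K = 0.057217 eV.
Eᵢ/kT = 0, 0.88260, 1.6271.
Z = Σ gᵢe^(−Eᵢ/kT) = 3·e^(−0) + 5·e^(−0.88260) + 3·e^(−1.6271) = 3.0000 + 2.0685 + 0.58950 = 5.6580.
⟨E⟩ = 0.028162 eV, ⟨E²⟩ = 0.0018354 eV².
C_V/k_B = (⟨E²⟩ − ⟨E⟩²)/(kT)² = (0.0018354 − 0.00079310)/0.0032738 = 0.318.

0.318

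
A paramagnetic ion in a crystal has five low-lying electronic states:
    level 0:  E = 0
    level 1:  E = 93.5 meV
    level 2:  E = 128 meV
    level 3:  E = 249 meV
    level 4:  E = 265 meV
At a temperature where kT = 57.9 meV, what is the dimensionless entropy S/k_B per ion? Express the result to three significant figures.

Eᵢ/kT = 0, 1.6149, 2.2107, 4.3005, 4.5769.
Z = Σ e^(−Eᵢ/kT) = e^(−0) + e^(−1.6149) + e^(−2.2107) + e^(−4.3005) + e^(−4.5769) = 1.0000 + 0.19891 + 0.10962 + 0.013562 + 0.010287 = 1.3324.
⟨E⟩ = Σ EᵢPᵢ = 29.070 meV.
S/k_B = ln Z + ⟨E⟩/kT = ln(1.3324) + 29.070/57.9 = 0.28698 + 0.50207 = 0.789.

0.789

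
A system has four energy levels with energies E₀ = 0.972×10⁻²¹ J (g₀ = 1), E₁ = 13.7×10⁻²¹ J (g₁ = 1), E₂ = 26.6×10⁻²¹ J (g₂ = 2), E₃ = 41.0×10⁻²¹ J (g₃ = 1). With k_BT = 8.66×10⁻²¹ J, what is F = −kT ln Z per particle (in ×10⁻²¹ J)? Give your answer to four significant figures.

-1.585 ×10⁻²¹ J

Eᵢ/kT = 0.112240, 1.58199, 3.07159, 4.73441.
Z = Σ gᵢe^(−Eᵢ/kT) = 1·e^(−0.112240) + 1·e^(−1.58199) + 2·e^(−3.07159) + 1·e^(−4.73441) = 0.893830 + 0.205566 + 0.0926948 + 0.00878763 = 1.20088.
F = −kT ln Z = −8.66 × ln(1.20088) = −8.66 × 0.183055 = -1.585 ×10⁻²¹ J.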